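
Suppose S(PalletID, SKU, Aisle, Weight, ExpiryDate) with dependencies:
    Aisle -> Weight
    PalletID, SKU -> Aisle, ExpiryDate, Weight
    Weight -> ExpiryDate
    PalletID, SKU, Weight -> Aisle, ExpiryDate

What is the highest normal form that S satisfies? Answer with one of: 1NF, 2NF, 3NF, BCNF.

Candidate key: {PalletID, SKU}. Prime attributes: {PalletID, SKU}.
For Aisle -> Weight we have {Aisle}⁺ = {Aisle, ExpiryDate, Weight}; {Aisle} is not a superkey, so BCNF fails.
Because {Weight} is non-prime and the left side of Aisle -> Weight is not a superkey, the relation is not in 3NF.
No proper subset of a key has a non-prime attribute in its closure, so there is no partial dependency; 2NF holds.

2NF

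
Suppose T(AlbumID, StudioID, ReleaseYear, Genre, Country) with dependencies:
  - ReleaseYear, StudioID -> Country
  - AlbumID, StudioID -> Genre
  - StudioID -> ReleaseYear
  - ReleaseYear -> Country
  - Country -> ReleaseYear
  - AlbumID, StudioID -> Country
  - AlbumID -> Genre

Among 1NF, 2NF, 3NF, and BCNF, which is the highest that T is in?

1NF

Candidate key: {AlbumID, StudioID}. Prime attributes: {AlbumID, StudioID}.
For ReleaseYear, StudioID -> Country we have {ReleaseYear, StudioID}⁺ = {Country, ReleaseYear, StudioID}; {ReleaseYear, StudioID} is not a superkey, so BCNF fails.
ReleaseYear, StudioID -> Country has non-prime {Country} on the right and a non-superkey on the left, so 3NF fails.
The proper key subset {AlbumID} of {AlbumID, StudioID} determines non-prime {Genre}, so the relation is not even in 2NF.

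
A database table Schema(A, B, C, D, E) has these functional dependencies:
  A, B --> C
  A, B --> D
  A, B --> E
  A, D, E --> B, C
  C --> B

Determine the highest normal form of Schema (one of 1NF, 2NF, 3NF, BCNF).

3NF

Candidate keys: {A, B}, {A, C}, {A, D, E}. Prime attributes: {A, B, C, D, E}.
For C --> B we have {C}⁺ = {B, C}; {C} is not a superkey, so BCNF fails.
Since {B} ⊆ prime attributes and every other non-superkey FD also has a prime right side, the schema is in 3NF.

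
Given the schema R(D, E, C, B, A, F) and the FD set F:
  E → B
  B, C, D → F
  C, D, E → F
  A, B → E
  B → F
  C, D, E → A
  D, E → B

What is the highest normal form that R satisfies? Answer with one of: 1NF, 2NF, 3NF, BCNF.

Candidate keys: {A, B, C, D}, {C, D, E}. Prime attributes: {A, B, C, D, E}.
E → B: {E}⁺ = {B, E, F}, which is not all of the attributes, so the left side is not a superkey — BCNF is violated.
B, C, D → F determines the non-prime attribute {F} from a non-superkey — 3NF is violated.
{E} is a proper subset of the key {C, D, E}, and {E}⁺ contains the non-prime attribute {F} — a partial dependency, so 2NF is violated.

1NF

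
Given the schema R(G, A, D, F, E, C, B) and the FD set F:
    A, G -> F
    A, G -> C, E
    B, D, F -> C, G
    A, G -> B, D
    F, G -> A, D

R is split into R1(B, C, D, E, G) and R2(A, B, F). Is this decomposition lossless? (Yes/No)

The shared attributes are {B} and {B}⁺ = {B}.
The closure covers neither R1 nor R2 entirely; the join is not lossless.

No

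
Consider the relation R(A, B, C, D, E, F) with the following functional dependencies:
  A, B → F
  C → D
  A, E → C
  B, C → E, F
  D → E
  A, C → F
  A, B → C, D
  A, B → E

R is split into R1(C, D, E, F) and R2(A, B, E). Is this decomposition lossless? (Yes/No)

No

The shared attributes are {E} and {E}⁺ = {E}.
The closure covers neither R1 nor R2 entirely; the join is not lossless.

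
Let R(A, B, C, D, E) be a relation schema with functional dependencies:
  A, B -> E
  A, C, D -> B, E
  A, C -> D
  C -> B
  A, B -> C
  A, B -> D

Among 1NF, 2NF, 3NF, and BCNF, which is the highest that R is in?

Candidate keys: {A, B}, {A, C}. Prime attributes: {A, B, C}.
C -> B breaks BCNF: {C}⁺ = {B, C}, so {C} is not a superkey.
But every attribute on its right side ({B}) is prime, and the same holds for every other non-superkey FD, so 3NF still holds.

3NF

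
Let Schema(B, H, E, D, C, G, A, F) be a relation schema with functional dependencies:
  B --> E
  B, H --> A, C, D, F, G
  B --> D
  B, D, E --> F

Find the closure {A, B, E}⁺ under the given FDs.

Start with {A, B, E}.
B --> D applies; add {D} → now {A, B, D, E}.
B, D, E --> F applies; add {F} → now {A, B, D, E, F}.
No further FD applies.

{A, B, D, E, F}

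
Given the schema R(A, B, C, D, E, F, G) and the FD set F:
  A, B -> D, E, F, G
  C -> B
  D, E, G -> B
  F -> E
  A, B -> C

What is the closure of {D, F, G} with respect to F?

Start with {D, F, G}.
F -> E applies; add {E} → now {D, E, F, G}.
D, E, G -> B applies; add {B} → now {B, D, E, F, G}.
No further FD applies.

{B, D, E, F, G}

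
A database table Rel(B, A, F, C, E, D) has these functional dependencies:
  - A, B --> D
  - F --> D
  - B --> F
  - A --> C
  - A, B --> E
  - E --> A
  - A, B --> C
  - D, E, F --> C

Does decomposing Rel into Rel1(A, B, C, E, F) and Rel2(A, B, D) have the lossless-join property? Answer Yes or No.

Common attributes: {A, B}; their closure is {A, B, C, D, E, F}.
Rel1 is contained in that closure, so Rel1 ∩ Rel2 --> Rel1 holds and the join is lossless.

Yes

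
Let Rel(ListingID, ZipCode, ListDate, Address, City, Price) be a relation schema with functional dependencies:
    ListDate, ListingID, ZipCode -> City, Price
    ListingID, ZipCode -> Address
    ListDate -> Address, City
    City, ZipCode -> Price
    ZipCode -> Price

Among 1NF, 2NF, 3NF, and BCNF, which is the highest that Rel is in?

1NF

Candidate key: {ListDate, ListingID, ZipCode}. Prime attributes: {ListDate, ListingID, ZipCode}.
For ListingID, ZipCode -> Address we have {ListingID, ZipCode}⁺ = {Address, ListingID, Price, ZipCode}; {ListingID, ZipCode} is not a superkey, so BCNF fails.
Because {Address} is non-prime and the left side of ListingID, ZipCode -> Address is not a superkey, the relation is not in 3NF.
{ListDate} is a proper subset of the key {ListDate, ListingID, ZipCode}, and {ListDate}⁺ contains the non-prime attributes {Address, City} — a partial dependency, so 2NF is violated.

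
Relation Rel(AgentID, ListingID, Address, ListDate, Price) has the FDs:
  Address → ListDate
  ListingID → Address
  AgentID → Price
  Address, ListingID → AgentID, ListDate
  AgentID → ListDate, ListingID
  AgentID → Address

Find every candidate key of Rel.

{AgentID}, {ListingID}

{AgentID}⁺ = {Address, AgentID, ListDate, ListingID, Price}, which is every attribute, so {AgentID} is a candidate key.
{ListingID}⁺ = {Address, AgentID, ListDate, ListingID, Price}, which is every attribute, so {ListingID} is a candidate key.
These are minimal and exhaustive — every other superkey contains one of them.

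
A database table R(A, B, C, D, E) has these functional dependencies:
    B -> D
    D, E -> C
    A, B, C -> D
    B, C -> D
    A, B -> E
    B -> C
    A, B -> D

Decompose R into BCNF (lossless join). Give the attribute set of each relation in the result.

{A, B, E}; {B, C, D}

Candidate key of the original relation: {A, B}.
Within {A, B, C, D, E}: {B}⁺ ∩ {A, B, C, D, E} = {B, C, D}, not the whole set, so B -> C, D violates BCNF; decompose into {B, C, D} and {A, B, E}.
{B, C, D} is in BCNF.
{A, B, E} is in BCNF.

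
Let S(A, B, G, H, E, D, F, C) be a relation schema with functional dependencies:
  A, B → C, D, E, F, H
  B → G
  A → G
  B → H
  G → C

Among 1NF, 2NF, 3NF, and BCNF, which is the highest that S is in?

1NF

Candidate key: {A, B}. Prime attributes: {A, B}.
B → G: {B}⁺ = {B, C, G, H}, which is not all of the attributes, so the left side is not a superkey — BCNF is violated.
B → G determines the non-prime attribute {G} from a non-superkey — 3NF is violated.
{A} is a proper subset of the key {A, B}, and {A}⁺ contains the non-prime attributes {C, G} — a partial dependency, so 2NF is violated.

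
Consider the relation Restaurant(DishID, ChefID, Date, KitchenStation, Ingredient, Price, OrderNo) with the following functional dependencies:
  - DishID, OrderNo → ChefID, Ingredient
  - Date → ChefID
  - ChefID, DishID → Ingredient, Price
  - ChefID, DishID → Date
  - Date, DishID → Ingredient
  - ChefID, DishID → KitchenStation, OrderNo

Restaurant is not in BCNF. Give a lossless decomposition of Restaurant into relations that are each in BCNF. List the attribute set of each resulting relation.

{ChefID, Date}; {Date, DishID, Ingredient, KitchenStation, OrderNo, Price}

Candidate keys of the original relation: {ChefID, DishID}, {Date, DishID}, {DishID, OrderNo}.
In {ChefID, Date, DishID, Ingredient, KitchenStation, OrderNo, Price}, {Date} is not a superkey ({Date}⁺ restricted to this set is {ChefID, Date}), so split on Date → ChefID into {ChefID, Date} and {Date, DishID, Ingredient, KitchenStation, OrderNo, Price}.
{ChefID, Date} has no BCNF violation.
{Date, DishID, Ingredient, KitchenStation, OrderNo, Price} has no BCNF violation.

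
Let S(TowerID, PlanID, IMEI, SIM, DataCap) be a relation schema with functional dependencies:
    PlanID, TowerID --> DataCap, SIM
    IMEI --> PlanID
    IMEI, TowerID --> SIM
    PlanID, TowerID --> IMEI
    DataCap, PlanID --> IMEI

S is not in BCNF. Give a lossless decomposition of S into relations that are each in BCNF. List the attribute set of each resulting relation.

Candidate keys of the original relation: {IMEI, TowerID}, {PlanID, TowerID}.
{DataCap, IMEI, PlanID, SIM, TowerID}: {IMEI} determines {IMEI, PlanID} here but is not a superkey — split on IMEI --> PlanID, giving {IMEI, PlanID} and {DataCap, IMEI, SIM, TowerID}.
{IMEI, PlanID} has no BCNF violation.
{DataCap, IMEI, SIM, TowerID} has no BCNF violation.

{DataCap, IMEI, SIM, TowerID}; {IMEI, PlanID}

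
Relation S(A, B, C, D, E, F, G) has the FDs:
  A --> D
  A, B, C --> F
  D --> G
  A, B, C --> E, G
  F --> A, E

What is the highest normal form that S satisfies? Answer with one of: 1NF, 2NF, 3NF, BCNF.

1NF

Candidate keys: {A, B, C}, {B, C, F}. Prime attributes: {A, B, C, F}.
For A --> D we have {A}⁺ = {A, D, G}; {A} is not a superkey, so BCNF fails.
Because {D} is non-prime and the left side of A --> D is not a superkey, the relation is not in 3NF.
The proper key subset {A} of {A, B, C} determines non-prime {D, G}, so the relation is not even in 2NF.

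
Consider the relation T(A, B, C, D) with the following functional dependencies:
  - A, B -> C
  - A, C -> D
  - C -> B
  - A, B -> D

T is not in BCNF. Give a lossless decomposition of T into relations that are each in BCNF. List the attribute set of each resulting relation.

{A, C, D}; {B, C}

Candidate keys of the original relation: {A, B}, {A, C}.
In {A, B, C, D}, {C} is not a superkey ({C}⁺ restricted to this set is {B, C}), so split on C -> B into {B, C} and {A, C, D}.
{B, C}: every determinant is a superkey — BCNF.
{A, C, D}: every determinant is a superkey — BCNF.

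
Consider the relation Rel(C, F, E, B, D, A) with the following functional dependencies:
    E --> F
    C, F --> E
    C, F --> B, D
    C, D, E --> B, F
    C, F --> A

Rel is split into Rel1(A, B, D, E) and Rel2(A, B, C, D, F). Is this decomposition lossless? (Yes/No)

No

The shared attributes are {A, B, D} and {A, B, D}⁺ = {A, B, D}.
Neither Rel1 nor Rel2 is contained in that closure, so the decomposition is lossy.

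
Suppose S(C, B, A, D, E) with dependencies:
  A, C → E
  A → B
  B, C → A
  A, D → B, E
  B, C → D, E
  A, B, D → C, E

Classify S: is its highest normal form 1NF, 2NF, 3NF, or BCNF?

Candidate keys: {A, C}, {A, D}, {B, C}. Prime attributes: {A, B, C, D}.
A → B breaks BCNF: {A}⁺ = {A, B}, so {A} is not a superkey.
Since {B} ⊆ prime attributes and every other non-superkey FD also has a prime right side, the schema is in 3NF.

3NF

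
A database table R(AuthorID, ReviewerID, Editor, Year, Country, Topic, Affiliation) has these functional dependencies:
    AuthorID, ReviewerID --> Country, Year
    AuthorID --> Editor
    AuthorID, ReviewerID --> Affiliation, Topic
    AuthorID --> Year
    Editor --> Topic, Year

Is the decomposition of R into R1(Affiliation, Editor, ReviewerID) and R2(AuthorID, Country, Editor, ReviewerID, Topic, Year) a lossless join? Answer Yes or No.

No

R1 ∩ R2 = {Editor, ReviewerID}; its closure under F is {Editor, ReviewerID, Topic, Year}.
Neither R1 nor R2 is contained in that closure, so the decomposition is lossy.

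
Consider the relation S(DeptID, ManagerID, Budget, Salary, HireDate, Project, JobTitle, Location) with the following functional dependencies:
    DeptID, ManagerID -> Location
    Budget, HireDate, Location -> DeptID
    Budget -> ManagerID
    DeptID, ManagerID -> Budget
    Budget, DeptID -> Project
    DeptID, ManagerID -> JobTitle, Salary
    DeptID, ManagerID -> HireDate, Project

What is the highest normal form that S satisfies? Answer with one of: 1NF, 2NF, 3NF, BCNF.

Candidate keys: {Budget, DeptID}, {Budget, HireDate, Location}, {DeptID, ManagerID}. Prime attributes: {Budget, DeptID, HireDate, Location, ManagerID}.
For Budget -> ManagerID we have {Budget}⁺ = {Budget, ManagerID}; {Budget} is not a superkey, so BCNF fails.
Its right-hand attributes {ManagerID} are all prime, as are those of every other non-superkey FD — the relation is in 3NF.

3NF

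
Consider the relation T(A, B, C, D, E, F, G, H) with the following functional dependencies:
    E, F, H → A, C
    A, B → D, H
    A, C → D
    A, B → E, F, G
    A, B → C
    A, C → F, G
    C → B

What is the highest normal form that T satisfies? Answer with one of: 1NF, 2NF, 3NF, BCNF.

Candidate keys: {A, B}, {A, C}, {E, F, H}. Prime attributes: {A, B, C, E, F, H}.
C → B: {C}⁺ = {B, C}, which is not all of the attributes, so the left side is not a superkey — BCNF is violated.
Since {B} ⊆ prime attributes and every other non-superkey FD also has a prime right side, the schema is in 3NF.

3NF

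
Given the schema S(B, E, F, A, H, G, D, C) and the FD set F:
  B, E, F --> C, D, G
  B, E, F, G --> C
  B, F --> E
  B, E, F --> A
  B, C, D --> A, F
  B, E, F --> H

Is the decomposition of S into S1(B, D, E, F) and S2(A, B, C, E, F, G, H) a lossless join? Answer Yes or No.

Common attributes: {B, E, F}; their closure is {A, B, C, D, E, F, G, H}.
This includes all of S1, so the common attributes are a superkey of S1 — the join is lossless.

Yes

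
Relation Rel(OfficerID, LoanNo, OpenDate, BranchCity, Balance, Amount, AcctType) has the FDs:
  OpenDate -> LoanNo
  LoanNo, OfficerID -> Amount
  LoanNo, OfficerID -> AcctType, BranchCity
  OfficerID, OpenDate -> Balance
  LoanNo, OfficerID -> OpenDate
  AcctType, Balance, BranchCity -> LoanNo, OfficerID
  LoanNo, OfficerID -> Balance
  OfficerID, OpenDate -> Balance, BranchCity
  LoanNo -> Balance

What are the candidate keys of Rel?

{AcctType, Balance, BranchCity}, {AcctType, BranchCity, LoanNo}, {AcctType, BranchCity, OpenDate}, {LoanNo, OfficerID}, {OfficerID, OpenDate}

{LoanNo, OfficerID} is a candidate key since {LoanNo, OfficerID}⁺ = {AcctType, Amount, Balance, BranchCity, LoanNo, OfficerID, OpenDate} covers every attribute.
{OfficerID, OpenDate} is a candidate key since {OfficerID, OpenDate}⁺ = {AcctType, Amount, Balance, BranchCity, LoanNo, OfficerID, OpenDate} covers every attribute.
{AcctType, Balance, BranchCity} is a candidate key since {AcctType, Balance, BranchCity}⁺ = {AcctType, Amount, Balance, BranchCity, LoanNo, OfficerID, OpenDate} covers every attribute.
{AcctType, BranchCity, LoanNo} is a candidate key since {AcctType, BranchCity, LoanNo}⁺ = {AcctType, Amount, Balance, BranchCity, LoanNo, OfficerID, OpenDate} covers every attribute.
{AcctType, BranchCity, OpenDate} is a candidate key since {AcctType, BranchCity, OpenDate}⁺ = {AcctType, Amount, Balance, BranchCity, LoanNo, OfficerID, OpenDate} covers every attribute.
These are minimal and exhaustive — every other superkey contains one of them.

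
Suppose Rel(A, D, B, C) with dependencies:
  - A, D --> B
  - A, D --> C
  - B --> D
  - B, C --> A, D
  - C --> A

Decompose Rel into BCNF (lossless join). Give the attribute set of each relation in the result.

{A, C}; {B, C}; {B, D}

Candidate keys of the original relation: {A, B}, {A, D}, {B, C}, {C, D}.
In {A, B, C, D}, {B} is not a superkey ({B}⁺ restricted to this set is {B, D}), so split on B --> D into {B, D} and {A, B, C}.
{B, D}: every determinant is a superkey — BCNF.
In {A, B, C}, {C} is not a superkey ({C}⁺ restricted to this set is {A, C}), so split on C --> A into {A, C} and {B, C}.
{A, C}: every determinant is a superkey — BCNF.
{B, C}: every determinant is a superkey — BCNF.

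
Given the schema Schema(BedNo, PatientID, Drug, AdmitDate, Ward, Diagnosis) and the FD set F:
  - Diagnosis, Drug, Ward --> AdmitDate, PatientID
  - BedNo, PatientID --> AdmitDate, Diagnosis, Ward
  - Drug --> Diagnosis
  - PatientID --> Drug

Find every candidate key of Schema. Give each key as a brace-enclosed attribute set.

No FD produces {BedNo}, so it must be in every candidate key.
{BedNo, PatientID} is a candidate key since {BedNo, PatientID}⁺ = {AdmitDate, BedNo, Diagnosis, Drug, PatientID, Ward} covers every attribute.
{BedNo, Drug, Ward} is a candidate key since {BedNo, Drug, Ward}⁺ = {AdmitDate, BedNo, Diagnosis, Drug, PatientID, Ward} covers every attribute.
Any other superkey properly contains one of these, so there are no further candidate keys.

{BedNo, Drug, Ward}, {BedNo, PatientID}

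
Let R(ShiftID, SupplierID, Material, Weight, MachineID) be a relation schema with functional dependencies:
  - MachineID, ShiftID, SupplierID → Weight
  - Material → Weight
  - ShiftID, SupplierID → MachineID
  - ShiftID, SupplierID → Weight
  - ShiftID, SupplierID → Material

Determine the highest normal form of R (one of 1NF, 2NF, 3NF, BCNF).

Candidate key: {ShiftID, SupplierID}. Prime attributes: {ShiftID, SupplierID}.
Material → Weight breaks BCNF: {Material}⁺ = {Material, Weight}, so {Material} is not a superkey.
Material → Weight has non-prime {Weight} on the right and a non-superkey on the left, so 3NF fails.
Checking every proper subset of each key, none determines a non-prime attribute — 2NF is satisfied.

2NF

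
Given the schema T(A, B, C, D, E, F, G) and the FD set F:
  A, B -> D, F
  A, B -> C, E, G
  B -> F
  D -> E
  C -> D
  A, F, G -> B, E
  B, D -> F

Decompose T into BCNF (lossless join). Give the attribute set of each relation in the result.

Candidate keys of the original relation: {A, B}, {A, F, G}.
In {A, B, C, D, E, F, G}, {B} is not a superkey ({B}⁺ restricted to this set is {B, F}), so split on B -> F into {B, F} and {A, B, C, D, E, G}.
{B, F} is in BCNF.
In {A, B, C, D, E, G}, {D} is not a superkey ({D}⁺ restricted to this set is {D, E}), so split on D -> E into {D, E} and {A, B, C, D, G}.
{D, E} is in BCNF.
In {A, B, C, D, G}, {C} is not a superkey ({C}⁺ restricted to this set is {C, D}), so split on C -> D into {C, D} and {A, B, C, G}.
{C, D} is in BCNF.
{A, B, C, G} is in BCNF.

{A, B, C, G}; {B, F}; {C, D}; {D, E}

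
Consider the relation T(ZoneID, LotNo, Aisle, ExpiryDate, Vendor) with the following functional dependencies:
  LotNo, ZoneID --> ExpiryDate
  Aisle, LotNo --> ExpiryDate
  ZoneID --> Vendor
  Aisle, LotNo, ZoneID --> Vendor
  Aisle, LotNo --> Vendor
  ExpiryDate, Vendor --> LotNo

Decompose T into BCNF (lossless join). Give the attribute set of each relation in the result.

{Aisle, LotNo, ZoneID}; {ExpiryDate, LotNo, ZoneID}; {Vendor, ZoneID}

Candidate keys of the original relation: {Aisle, ExpiryDate, ZoneID}, {Aisle, LotNo, ZoneID}.
Within {Aisle, ExpiryDate, LotNo, Vendor, ZoneID}: {LotNo, ZoneID}⁺ ∩ {Aisle, ExpiryDate, LotNo, Vendor, ZoneID} = {ExpiryDate, LotNo, Vendor, ZoneID}, not the whole set, so LotNo, ZoneID --> ExpiryDate, Vendor violates BCNF; decompose into {ExpiryDate, LotNo, Vendor, ZoneID} and {Aisle, LotNo, ZoneID}.
Within {ExpiryDate, LotNo, Vendor, ZoneID}: {ZoneID}⁺ ∩ {ExpiryDate, LotNo, Vendor, ZoneID} = {Vendor, ZoneID}, not the whole set, so ZoneID --> Vendor violates BCNF; decompose into {Vendor, ZoneID} and {ExpiryDate, LotNo, ZoneID}.
{Vendor, ZoneID} has no BCNF violation.
{ExpiryDate, LotNo, ZoneID} has no BCNF violation.
{Aisle, LotNo, ZoneID} has no BCNF violation.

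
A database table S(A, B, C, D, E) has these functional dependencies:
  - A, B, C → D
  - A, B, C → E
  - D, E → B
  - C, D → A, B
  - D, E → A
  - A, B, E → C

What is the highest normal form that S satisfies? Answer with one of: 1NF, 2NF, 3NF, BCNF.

BCNF

Candidate keys: {A, B, C}, {A, B, E}, {C, D}, {D, E}. Prime attributes: {A, B, C, D, E}.
Each dependency's left side is a superkey — BCNF holds.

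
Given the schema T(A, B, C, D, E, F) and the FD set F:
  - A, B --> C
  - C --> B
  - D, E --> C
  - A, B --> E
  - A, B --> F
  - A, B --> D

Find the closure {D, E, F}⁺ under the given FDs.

{B, C, D, E, F}

Start with {D, E, F}.
D, E --> C applies; add {C} → now {C, D, E, F}.
C --> B applies; add {B} → now {B, C, D, E, F}.
No further FD applies.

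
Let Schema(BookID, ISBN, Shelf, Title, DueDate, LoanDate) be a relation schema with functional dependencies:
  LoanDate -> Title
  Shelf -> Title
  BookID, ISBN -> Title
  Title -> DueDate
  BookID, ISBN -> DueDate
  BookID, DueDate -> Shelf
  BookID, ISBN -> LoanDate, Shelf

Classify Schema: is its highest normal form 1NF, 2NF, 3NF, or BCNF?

2NF

Candidate key: {BookID, ISBN}. Prime attributes: {BookID, ISBN}.
LoanDate -> Title: {LoanDate}⁺ = {DueDate, LoanDate, Title}, which is not all of the attributes, so the left side is not a superkey — BCNF is violated.
LoanDate -> Title determines the non-prime attribute {Title} from a non-superkey — 3NF is violated.
Checking every proper subset of each key, none determines a non-prime attribute — 2NF is satisfied.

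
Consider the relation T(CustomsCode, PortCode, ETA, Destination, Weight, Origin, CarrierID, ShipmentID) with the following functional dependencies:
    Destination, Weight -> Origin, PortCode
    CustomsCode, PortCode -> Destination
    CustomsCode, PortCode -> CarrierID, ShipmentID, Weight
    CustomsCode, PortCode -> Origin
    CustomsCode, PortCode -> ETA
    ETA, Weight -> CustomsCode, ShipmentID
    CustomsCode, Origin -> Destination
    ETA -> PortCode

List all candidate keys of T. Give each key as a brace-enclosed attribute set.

{CustomsCode, ETA} is a candidate key since {CustomsCode, ETA}⁺ = {CarrierID, CustomsCode, Destination, ETA, Origin, PortCode, ShipmentID, Weight} covers every attribute.
{CustomsCode, PortCode} is a candidate key since {CustomsCode, PortCode}⁺ = {CarrierID, CustomsCode, Destination, ETA, Origin, PortCode, ShipmentID, Weight} covers every attribute.
{ETA, Weight} is a candidate key since {ETA, Weight}⁺ = {CarrierID, CustomsCode, Destination, ETA, Origin, PortCode, ShipmentID, Weight} covers every attribute.
{CustomsCode, Destination, Weight} is a candidate key since {CustomsCode, Destination, Weight}⁺ = {CarrierID, CustomsCode, Destination, ETA, Origin, PortCode, ShipmentID, Weight} covers every attribute.
{CustomsCode, Origin, Weight} is a candidate key since {CustomsCode, Origin, Weight}⁺ = {CarrierID, CustomsCode, Destination, ETA, Origin, PortCode, ShipmentID, Weight} covers every attribute.
Any other superkey properly contains one of these, so there are no further candidate keys.

{CustomsCode, Destination, Weight}, {CustomsCode, ETA}, {CustomsCode, Origin, Weight}, {CustomsCode, PortCode}, {ETA, Weight}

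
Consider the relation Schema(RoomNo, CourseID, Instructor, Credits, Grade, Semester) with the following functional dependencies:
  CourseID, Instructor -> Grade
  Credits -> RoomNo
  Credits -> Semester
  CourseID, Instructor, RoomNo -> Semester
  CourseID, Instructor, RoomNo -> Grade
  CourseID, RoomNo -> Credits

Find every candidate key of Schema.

Attributes never on any right-hand side: {CourseID, Instructor} — every candidate key must contain all of them.
{CourseID, Credits, Instructor}⁺ = {CourseID, Credits, Grade, Instructor, RoomNo, Semester} — all of the relation — so {CourseID, Credits, Instructor} is a candidate key.
{CourseID, Instructor, RoomNo}⁺ = {CourseID, Credits, Grade, Instructor, RoomNo, Semester} — all of the relation — so {CourseID, Instructor, RoomNo} is a candidate key.
These are minimal and exhaustive — every other superkey contains one of them.

{CourseID, Credits, Instructor}, {CourseID, Instructor, RoomNo}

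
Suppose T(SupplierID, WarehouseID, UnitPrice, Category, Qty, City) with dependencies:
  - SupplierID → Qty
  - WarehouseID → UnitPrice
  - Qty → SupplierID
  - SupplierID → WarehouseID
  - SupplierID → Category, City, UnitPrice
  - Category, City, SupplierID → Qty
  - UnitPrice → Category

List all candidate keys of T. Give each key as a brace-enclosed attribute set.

{Qty}, {SupplierID}

{Qty} is a candidate key since {Qty}⁺ = {Category, City, Qty, SupplierID, UnitPrice, WarehouseID} covers every attribute.
{SupplierID} is a candidate key since {SupplierID}⁺ = {Category, City, Qty, SupplierID, UnitPrice, WarehouseID} covers every attribute.
These are minimal and exhaustive — every other superkey contains one of them.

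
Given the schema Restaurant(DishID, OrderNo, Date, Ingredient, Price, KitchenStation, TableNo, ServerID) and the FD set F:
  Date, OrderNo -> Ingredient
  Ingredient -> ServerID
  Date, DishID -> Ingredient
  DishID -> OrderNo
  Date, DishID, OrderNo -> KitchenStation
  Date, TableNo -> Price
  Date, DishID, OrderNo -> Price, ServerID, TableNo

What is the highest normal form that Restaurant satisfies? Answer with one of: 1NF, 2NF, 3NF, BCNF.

Candidate key: {Date, DishID}. Prime attributes: {Date, DishID}.
Date, OrderNo -> Ingredient breaks BCNF: {Date, OrderNo}⁺ = {Date, Ingredient, OrderNo, ServerID}, so {Date, OrderNo} is not a superkey.
Date, OrderNo -> Ingredient has non-prime {Ingredient} on the right and a non-superkey on the left, so 3NF fails.
The proper key subset {DishID} of {Date, DishID} determines non-prime {OrderNo}, so the relation is not even in 2NF.

1NF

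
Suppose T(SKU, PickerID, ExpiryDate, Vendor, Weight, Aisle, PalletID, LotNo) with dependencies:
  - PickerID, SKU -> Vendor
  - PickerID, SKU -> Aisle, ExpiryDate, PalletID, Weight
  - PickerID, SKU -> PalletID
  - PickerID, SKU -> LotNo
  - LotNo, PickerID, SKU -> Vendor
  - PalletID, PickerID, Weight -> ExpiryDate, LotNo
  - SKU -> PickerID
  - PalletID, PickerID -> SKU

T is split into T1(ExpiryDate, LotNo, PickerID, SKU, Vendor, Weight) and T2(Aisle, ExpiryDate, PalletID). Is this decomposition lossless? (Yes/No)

T1 ∩ T2 = {ExpiryDate}; its closure under F is {ExpiryDate}.
Neither T1 nor T2 is contained in that closure, so the decomposition is lossy.

No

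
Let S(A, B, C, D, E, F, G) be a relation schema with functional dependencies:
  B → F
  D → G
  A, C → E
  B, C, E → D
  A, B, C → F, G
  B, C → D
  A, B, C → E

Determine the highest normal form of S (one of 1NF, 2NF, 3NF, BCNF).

Candidate key: {A, B, C}. Prime attributes: {A, B, C}.
B → F breaks BCNF: {B}⁺ = {B, F}, so {B} is not a superkey.
B → F has non-prime {F} on the right and a non-superkey on the left, so 3NF fails.
Since {B} ⊂ {A, B, C} and {B}⁺ ⊇ {F} with {F} non-prime, there is a partial dependency; 2NF fails.

1NF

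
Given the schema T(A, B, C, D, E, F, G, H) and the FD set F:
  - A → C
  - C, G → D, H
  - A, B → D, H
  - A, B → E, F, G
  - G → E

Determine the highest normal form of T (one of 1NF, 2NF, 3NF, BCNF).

1NF

Candidate key: {A, B}. Prime attributes: {A, B}.
For A → C we have {A}⁺ = {A, C}; {A} is not a superkey, so BCNF fails.
A → C has non-prime {C} on the right and a non-superkey on the left, so 3NF fails.
The proper key subset {A} of {A, B} determines non-prime {C}, so the relation is not even in 2NF.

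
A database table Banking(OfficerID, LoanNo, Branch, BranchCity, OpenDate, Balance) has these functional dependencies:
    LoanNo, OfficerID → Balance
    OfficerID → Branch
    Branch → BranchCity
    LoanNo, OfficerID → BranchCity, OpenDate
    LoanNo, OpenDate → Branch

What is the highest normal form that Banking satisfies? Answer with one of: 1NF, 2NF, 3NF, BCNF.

1NF

Candidate key: {LoanNo, OfficerID}. Prime attributes: {LoanNo, OfficerID}.
For OfficerID → Branch we have {OfficerID}⁺ = {Branch, BranchCity, OfficerID}; {OfficerID} is not a superkey, so BCNF fails.
OfficerID → Branch determines the non-prime attribute {Branch} from a non-superkey — 3NF is violated.
The proper key subset {OfficerID} of {LoanNo, OfficerID} determines non-prime {Branch, BranchCity}, so the relation is not even in 2NF.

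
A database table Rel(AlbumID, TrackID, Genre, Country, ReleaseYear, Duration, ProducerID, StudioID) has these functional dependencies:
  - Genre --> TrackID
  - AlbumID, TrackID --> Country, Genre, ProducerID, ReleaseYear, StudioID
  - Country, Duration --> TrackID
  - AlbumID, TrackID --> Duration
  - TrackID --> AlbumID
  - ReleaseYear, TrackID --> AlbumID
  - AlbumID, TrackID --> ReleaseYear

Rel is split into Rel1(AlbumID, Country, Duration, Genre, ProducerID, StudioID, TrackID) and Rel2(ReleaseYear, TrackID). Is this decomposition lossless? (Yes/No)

Yes

Rel1 ∩ Rel2 = {TrackID}; its closure under F is {AlbumID, Country, Duration, Genre, ProducerID, ReleaseYear, StudioID, TrackID}.
Rel1 is contained in that closure, so Rel1 ∩ Rel2 --> Rel1 holds and the join is lossless.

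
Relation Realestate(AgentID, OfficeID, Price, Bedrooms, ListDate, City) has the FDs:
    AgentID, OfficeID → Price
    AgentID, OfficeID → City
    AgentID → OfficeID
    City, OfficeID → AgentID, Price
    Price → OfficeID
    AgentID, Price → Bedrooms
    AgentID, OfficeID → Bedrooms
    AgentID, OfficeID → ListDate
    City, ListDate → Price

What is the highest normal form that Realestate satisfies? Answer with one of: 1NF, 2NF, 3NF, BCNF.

3NF

Candidate keys: {AgentID}, {City, ListDate}, {City, OfficeID}, {City, Price}. Prime attributes: {AgentID, City, ListDate, OfficeID, Price}.
For Price → OfficeID we have {Price}⁺ = {OfficeID, Price}; {Price} is not a superkey, so BCNF fails.
But every attribute on its right side ({OfficeID}) is prime, and the same holds for every other non-superkey FD, so 3NF still holds.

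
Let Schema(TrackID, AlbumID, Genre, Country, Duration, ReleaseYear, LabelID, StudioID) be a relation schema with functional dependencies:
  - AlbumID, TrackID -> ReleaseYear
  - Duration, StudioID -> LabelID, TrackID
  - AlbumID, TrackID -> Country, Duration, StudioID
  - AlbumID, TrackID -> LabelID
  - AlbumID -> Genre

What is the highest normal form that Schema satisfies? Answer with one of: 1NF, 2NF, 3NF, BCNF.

Candidate keys: {AlbumID, Duration, StudioID}, {AlbumID, TrackID}. Prime attributes: {AlbumID, Duration, StudioID, TrackID}.
Duration, StudioID -> LabelID, TrackID breaks BCNF: {Duration, StudioID}⁺ = {Duration, LabelID, StudioID, TrackID}, so {Duration, StudioID} is not a superkey.
Duration, StudioID -> LabelID, TrackID has non-prime {LabelID} on the right and a non-superkey on the left, so 3NF fails.
Since {AlbumID} ⊂ {AlbumID, TrackID} and {AlbumID}⁺ ⊇ {Genre} with {Genre} non-prime, there is a partial dependency; 2NF fails.

1NF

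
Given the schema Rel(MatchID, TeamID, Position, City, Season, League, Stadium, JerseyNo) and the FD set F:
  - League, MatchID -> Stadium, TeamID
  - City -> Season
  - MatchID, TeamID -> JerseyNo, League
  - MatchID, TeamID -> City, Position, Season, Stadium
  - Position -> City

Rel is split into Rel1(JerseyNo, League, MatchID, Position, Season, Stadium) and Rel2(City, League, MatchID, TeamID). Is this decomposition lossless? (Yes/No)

Yes

The shared attributes are {League, MatchID} and {League, MatchID}⁺ = {City, JerseyNo, League, MatchID, Position, Season, Stadium, TeamID}.
Rel1 is contained in that closure, so Rel1 ∩ Rel2 -> Rel1 holds and the join is lossless.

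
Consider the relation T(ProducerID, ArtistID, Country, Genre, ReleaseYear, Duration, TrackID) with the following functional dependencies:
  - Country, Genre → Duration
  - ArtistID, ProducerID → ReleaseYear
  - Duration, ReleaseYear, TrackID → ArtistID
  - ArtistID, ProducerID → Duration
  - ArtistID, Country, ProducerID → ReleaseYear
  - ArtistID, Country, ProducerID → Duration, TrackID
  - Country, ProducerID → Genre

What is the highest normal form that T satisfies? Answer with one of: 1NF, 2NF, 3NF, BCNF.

Candidate keys: {ArtistID, Country, ProducerID}, {Country, ProducerID, ReleaseYear, TrackID}. Prime attributes: {ArtistID, Country, ProducerID, ReleaseYear, TrackID}.
For Country, Genre → Duration we have {Country, Genre}⁺ = {Country, Duration, Genre}; {Country, Genre} is not a superkey, so BCNF fails.
Country, Genre → Duration has non-prime {Duration} on the right and a non-superkey on the left, so 3NF fails.
Since {ArtistID, ProducerID} ⊂ {ArtistID, Country, ProducerID} and {ArtistID, ProducerID}⁺ ⊇ {Duration} with {Duration} non-prime, there is a partial dependency; 2NF fails.

1NF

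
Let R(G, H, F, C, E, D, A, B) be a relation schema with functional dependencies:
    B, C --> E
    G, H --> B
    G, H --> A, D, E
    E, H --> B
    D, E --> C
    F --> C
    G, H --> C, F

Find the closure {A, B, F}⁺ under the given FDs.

Start with {A, B, F}.
F --> C applies; add {C} → now {A, B, C, F}.
B, C --> E applies; add {E} → now {A, B, C, E, F}.
No further FD applies.

{A, B, C, E, F}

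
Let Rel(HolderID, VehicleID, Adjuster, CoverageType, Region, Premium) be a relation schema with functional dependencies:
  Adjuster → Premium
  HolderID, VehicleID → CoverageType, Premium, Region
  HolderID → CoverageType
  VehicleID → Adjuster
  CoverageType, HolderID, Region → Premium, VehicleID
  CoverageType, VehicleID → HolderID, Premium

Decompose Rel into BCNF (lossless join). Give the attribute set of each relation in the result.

{Adjuster, Premium}; {Adjuster, VehicleID}; {CoverageType, HolderID}; {HolderID, Region, VehicleID}

Candidate keys of the original relation: {CoverageType, VehicleID}, {HolderID, Region}, {HolderID, VehicleID}.
{Adjuster, CoverageType, HolderID, Premium, Region, VehicleID}: {Adjuster} determines {Adjuster, Premium} here but is not a superkey — split on Adjuster → Premium, giving {Adjuster, Premium} and {Adjuster, CoverageType, HolderID, Region, VehicleID}.
{Adjuster, Premium}: every determinant is a superkey — BCNF.
{Adjuster, CoverageType, HolderID, Region, VehicleID}: {HolderID} determines {CoverageType, HolderID} here but is not a superkey — split on HolderID → CoverageType, giving {CoverageType, HolderID} and {Adjuster, HolderID, Region, VehicleID}.
{CoverageType, HolderID}: every determinant is a superkey — BCNF.
{Adjuster, HolderID, Region, VehicleID}: {VehicleID} determines {Adjuster, VehicleID} here but is not a superkey — split on VehicleID → Adjuster, giving {Adjuster, VehicleID} and {HolderID, Region, VehicleID}.
{Adjuster, VehicleID}: every determinant is a superkey — BCNF.
{HolderID, Region, VehicleID}: every determinant is a superkey — BCNF.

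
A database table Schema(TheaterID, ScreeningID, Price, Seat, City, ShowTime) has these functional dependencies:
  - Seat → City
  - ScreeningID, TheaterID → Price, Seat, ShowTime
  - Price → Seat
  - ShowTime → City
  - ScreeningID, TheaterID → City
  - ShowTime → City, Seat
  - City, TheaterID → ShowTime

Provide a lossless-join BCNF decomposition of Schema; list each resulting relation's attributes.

Candidate key of the original relation: {ScreeningID, TheaterID}.
{City, Price, ScreeningID, Seat, ShowTime, TheaterID}: {Seat} determines {City, Seat} here but is not a superkey — split on Seat → City, giving {City, Seat} and {Price, ScreeningID, Seat, ShowTime, TheaterID}.
{City, Seat} has no BCNF violation.
{Price, ScreeningID, Seat, ShowTime, TheaterID}: {Price} determines {Price, Seat} here but is not a superkey — split on Price → Seat, giving {Price, Seat} and {Price, ScreeningID, ShowTime, TheaterID}.
{Price, Seat} has no BCNF violation.
{Price, ScreeningID, ShowTime, TheaterID}: {Price, TheaterID} determines {Price, ShowTime, TheaterID} here but is not a superkey — split on Price, TheaterID → ShowTime, giving {Price, ShowTime, TheaterID} and {Price, ScreeningID, TheaterID}.
{Price, ShowTime, TheaterID} has no BCNF violation.
{Price, ScreeningID, TheaterID} has no BCNF violation.

{City, Seat}; {Price, ScreeningID, TheaterID}; {Price, Seat}; {Price, ShowTime, TheaterID}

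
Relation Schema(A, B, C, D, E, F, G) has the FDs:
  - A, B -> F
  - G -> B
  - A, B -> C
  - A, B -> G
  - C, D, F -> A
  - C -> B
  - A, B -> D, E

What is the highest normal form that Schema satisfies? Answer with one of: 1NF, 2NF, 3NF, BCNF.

3NF

Candidate keys: {A, B}, {A, C}, {A, G}, {C, D, F}. Prime attributes: {A, B, C, D, F, G}.
G -> B: {G}⁺ = {B, G}, which is not all of the attributes, so the left side is not a superkey — BCNF is violated.
But every attribute on its right side ({B}) is prime, and the same holds for every other non-superkey FD, so 3NF still holds.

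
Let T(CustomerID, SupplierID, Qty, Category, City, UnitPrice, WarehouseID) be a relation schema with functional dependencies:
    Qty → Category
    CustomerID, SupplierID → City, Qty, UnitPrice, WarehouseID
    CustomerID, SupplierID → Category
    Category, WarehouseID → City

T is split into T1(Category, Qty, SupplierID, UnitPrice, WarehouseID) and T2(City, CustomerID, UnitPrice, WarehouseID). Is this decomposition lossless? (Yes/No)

No

The shared attributes are {UnitPrice, WarehouseID} and {UnitPrice, WarehouseID}⁺ = {UnitPrice, WarehouseID}.
T1 ⊄ {UnitPrice, WarehouseID} and T2 ⊄ {UnitPrice, WarehouseID}, so the split is lossy.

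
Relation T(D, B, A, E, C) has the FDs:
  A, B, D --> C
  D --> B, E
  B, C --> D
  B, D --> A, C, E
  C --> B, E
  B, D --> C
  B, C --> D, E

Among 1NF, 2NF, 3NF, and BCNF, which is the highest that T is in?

BCNF

Candidate keys: {C}, {D}. Prime attributes: {C, D}.
Each dependency's left side is a superkey — BCNF holds.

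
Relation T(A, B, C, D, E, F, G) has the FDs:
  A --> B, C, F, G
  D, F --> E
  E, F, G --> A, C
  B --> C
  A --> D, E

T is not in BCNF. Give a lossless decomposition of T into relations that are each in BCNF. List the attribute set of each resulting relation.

{A, B, D, F, G}; {B, C}; {D, E, F}

Candidate keys of the original relation: {A}, {D, F, G}, {E, F, G}.
Within {A, B, C, D, E, F, G}: {D, F}⁺ ∩ {A, B, C, D, E, F, G} = {D, E, F}, not the whole set, so D, F --> E violates BCNF; decompose into {D, E, F} and {A, B, C, D, F, G}.
{D, E, F}: every determinant is a superkey — BCNF.
Within {A, B, C, D, F, G}: {B}⁺ ∩ {A, B, C, D, F, G} = {B, C}, not the whole set, so B --> C violates BCNF; decompose into {B, C} and {A, B, D, F, G}.
{B, C}: every determinant is a superkey — BCNF.
{A, B, D, F, G}: every determinant is a superkey — BCNF.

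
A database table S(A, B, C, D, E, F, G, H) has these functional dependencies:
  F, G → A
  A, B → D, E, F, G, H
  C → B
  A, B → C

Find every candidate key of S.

{A, B}, {A, C}, {B, F, G}, {C, F, G}

{A, B}⁺ = {A, B, C, D, E, F, G, H}, which is every attribute, so {A, B} is a candidate key.
{A, C}⁺ = {A, B, C, D, E, F, G, H}, which is every attribute, so {A, C} is a candidate key.
{B, F, G}⁺ = {A, B, C, D, E, F, G, H}, which is every attribute, so {B, F, G} is a candidate key.
{C, F, G}⁺ = {A, B, C, D, E, F, G, H}, which is every attribute, so {C, F, G} is a candidate key.
These are minimal and exhaustive — every other superkey contains one of them.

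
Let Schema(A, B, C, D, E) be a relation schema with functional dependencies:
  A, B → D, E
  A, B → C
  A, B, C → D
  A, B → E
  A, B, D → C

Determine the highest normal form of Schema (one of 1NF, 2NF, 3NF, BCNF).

BCNF

Candidate key: {A, B}. Prime attributes: {A, B}.
The left-hand side of every FD is a superkey, so BCNF is satisfied.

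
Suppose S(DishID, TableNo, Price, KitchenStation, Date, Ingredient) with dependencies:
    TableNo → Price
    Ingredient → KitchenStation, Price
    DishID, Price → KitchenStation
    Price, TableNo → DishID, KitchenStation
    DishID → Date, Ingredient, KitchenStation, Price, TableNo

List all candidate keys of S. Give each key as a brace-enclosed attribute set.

{DishID}, {TableNo}

{DishID}⁺ = {Date, DishID, Ingredient, KitchenStation, Price, TableNo} — all of the relation — so {DishID} is a candidate key.
{TableNo}⁺ = {Date, DishID, Ingredient, KitchenStation, Price, TableNo} — all of the relation — so {TableNo} is a candidate key.
No proper subset of any of these is a key, and no other minimal superkey exists.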